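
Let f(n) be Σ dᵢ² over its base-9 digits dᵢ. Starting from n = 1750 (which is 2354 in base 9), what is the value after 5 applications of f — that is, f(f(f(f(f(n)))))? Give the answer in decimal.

50

1750 = (2,3,5,4)_9 → 2² + 3² + 5² + 4² = 4 + 9 + 25 + 16 = 54
54 = (6,0)_9 → 6² + 0² = 36 + 0 = 36
36 = (4,0)_9 → 4² + 0² = 16 + 0 = 16
16 = (1,7)_9 → 1² + 7² = 1 + 49 = 50
50 = (5,5)_9 → 5² + 5² = 25 + 25 = 50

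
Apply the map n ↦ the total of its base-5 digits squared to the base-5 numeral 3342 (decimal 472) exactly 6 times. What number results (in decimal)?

4

472 = (3,3,4,2)_5 → 3² + 3² + 4² + 2² = 38
38 = (1,2,3)_5 → 1² + 2² + 3² = 14
14 = (2,4)_5 → 2² + 4² = 20
20 = (4,0)_5 → 4² + 0² = 16
16 = (3,1)_5 → 3² + 1² = 10
10 = (2,0)_5 → 2² + 0² = 4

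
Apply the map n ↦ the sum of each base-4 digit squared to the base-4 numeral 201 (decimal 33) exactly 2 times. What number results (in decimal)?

2

33 = (2,0,1)_4 → 2² + 0² + 1² = 4 + 0 + 1 = 5
5 = (1,1)_4 → 1² + 1² = 1 + 1 = 2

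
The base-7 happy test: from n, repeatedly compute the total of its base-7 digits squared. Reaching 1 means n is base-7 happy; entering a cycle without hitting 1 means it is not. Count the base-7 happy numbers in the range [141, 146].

141: 141 → 41 → 61 → 27 → 45 → 45  (repeats 45)
142: 142 → 44 → 40 → 50 → 2 → 4 → 16 → 8 → 2  (repeats 2)
143: 143 → 49 → 1  (reaches 1)
144: 144 → 56 → 2 → 4 → 16 → 8 → 2  (repeats 2)
145: 145 → 65 → 9 → 5 → 25 → 25  (repeats 25)
146: 146 → 76 → 46 → 52 → 10 → 10  (repeats 10)
base-7 happy: 143

1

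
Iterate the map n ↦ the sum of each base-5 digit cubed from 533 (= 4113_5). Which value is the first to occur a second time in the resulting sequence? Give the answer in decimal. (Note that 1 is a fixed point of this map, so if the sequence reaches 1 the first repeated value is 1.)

533 = (4,1,1,3)_5 → 4³ + 1³ + 1³ + 3³ = 93
93 = (3,3,3)_5 → 3³ + 3³ + 3³ = 81
81 = (3,1,1)_5 → 3³ + 1³ + 1³ = 29
29 = (1,0,4)_5 → 1³ + 0³ + 4³ = 65
65 = (2,3,0)_5 → 2³ + 3³ + 0³ = 35
35 = (1,2,0)_5 → 1³ + 2³ + 0³ = 9
9 = (1,4)_5 → 1³ + 4³ = 65  — 65 already appeared earlier.

65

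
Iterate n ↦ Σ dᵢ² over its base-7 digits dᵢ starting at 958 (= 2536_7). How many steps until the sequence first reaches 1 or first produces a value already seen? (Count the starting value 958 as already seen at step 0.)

958 = (2,5,3,6)_7 → 2² + 5² + 3² + 6² = 74
74 = (1,3,4)_7 → 1² + 3² + 4² = 26
26 = (3,5)_7 → 3² + 5² = 34
34 = (4,6)_7 → 4² + 6² = 52
52 = (1,0,3)_7 → 1² + 0² + 3² = 10
10 = (1,3)_7 → 1² + 3² = 10  — 10 repeats.
That took 6 steps.

6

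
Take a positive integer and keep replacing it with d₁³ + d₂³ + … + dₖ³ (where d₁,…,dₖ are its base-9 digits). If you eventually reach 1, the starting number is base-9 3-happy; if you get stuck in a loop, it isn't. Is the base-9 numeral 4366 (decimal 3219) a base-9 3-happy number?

base-9 3-happy

3219 = (4,3,6,6)_9 → 4³ + 3³ + 6³ + 6³ = 523
523 = (6,4,1)_9 → 6³ + 4³ + 1³ = 281
281 = (3,4,2)_9 → 3³ + 4³ + 2³ = 99
99 = (1,2,0)_9 → 1³ + 2³ + 0³ = 9
9 = (1,0)_9 → 1³ + 0³ = 1  — reached 1.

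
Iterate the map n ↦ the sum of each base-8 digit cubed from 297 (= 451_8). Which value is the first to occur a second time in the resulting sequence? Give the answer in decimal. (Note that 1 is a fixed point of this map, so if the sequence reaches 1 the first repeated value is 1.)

559

297 = (4,5,1)_8 → 190
190 = (2,7,6)_8 → 567
567 = (1,0,6,7)_8 → 560
560 = (1,0,6,0)_8 → 217
217 = (3,3,1)_8 → 55
55 = (6,7)_8 → 559
559 = (1,0,5,7)_8 → 469
469 = (7,2,5)_8 → 476
476 = (7,3,4)_8 → 434
434 = (6,6,2)_8 → 440
440 = (6,7,0)_8 → 559  — 559 already appeared earlier.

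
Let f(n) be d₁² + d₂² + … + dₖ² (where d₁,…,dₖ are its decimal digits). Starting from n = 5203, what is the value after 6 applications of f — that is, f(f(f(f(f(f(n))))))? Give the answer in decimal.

42

5203 → 5² + 2² + 0² + 3² = 38
38 → 3² + 8² = 73
73 → 7² + 3² = 58
58 → 5² + 8² = 89
89 → 8² + 9² = 145
145 → 1² + 4² + 5² = 42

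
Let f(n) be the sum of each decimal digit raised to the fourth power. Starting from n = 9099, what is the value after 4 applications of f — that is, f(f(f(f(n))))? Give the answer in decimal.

9099 → 9⁴ + 0⁴ + 9⁴ + 9⁴ = 19683
19683 → 1⁴ + 9⁴ + 6⁴ + 8⁴ + 3⁴ = 12035
12035 → 1⁴ + 2⁴ + 0⁴ + 3⁴ + 5⁴ = 723
723 → 7⁴ + 2⁴ + 3⁴ = 2498

2498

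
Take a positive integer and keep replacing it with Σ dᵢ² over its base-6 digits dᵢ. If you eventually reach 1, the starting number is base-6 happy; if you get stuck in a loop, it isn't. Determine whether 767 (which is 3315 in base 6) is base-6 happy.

base-6 happy

767 = (3,3,1,5)_6 → 3² + 3² + 1² + 5² = 9 + 9 + 1 + 25 = 44
44 = (1,1,2)_6 → 1² + 1² + 2² = 1 + 1 + 4 = 6
6 = (1,0)_6 → 1² + 0² = 1 + 0 = 1  — reached 1.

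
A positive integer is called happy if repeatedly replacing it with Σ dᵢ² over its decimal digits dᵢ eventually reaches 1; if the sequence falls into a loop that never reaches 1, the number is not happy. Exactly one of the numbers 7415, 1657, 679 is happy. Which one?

7415: 7415 → 91 → 82 → 68 → 100 → 1  — reaches 1 (happy)
1657: 1657 → 111 → 3 → 9 → 81 → 65 → 61 → 37 → 58 → 89 → 145 → 42 → 20 → 4 → 16 → 37  — repeats 37 (not happy)
679: 679 → 166 → 73 → 58 → 89 → 145 → 42 → 20 → 4 → 16 → 37 → 58  — repeats 58 (not happy)

7415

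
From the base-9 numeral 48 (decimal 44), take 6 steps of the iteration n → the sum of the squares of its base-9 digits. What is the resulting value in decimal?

16

44 = (4,8)_9 → 4² + 8² = 16 + 64 = 80
80 = (8,8)_9 → 8² + 8² = 64 + 64 = 128
128 = (1,5,2)_9 → 1² + 5² + 2² = 1 + 25 + 4 = 30
30 = (3,3)_9 → 3² + 3² = 9 + 9 = 18
18 = (2,0)_9 → 2² + 0² = 4 + 0 = 4
4 = (4)_9 → 4² = 16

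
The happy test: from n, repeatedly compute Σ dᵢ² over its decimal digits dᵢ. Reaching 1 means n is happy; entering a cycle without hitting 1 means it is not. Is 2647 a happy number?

not happy

2647 → 2² + 6² + 4² + 7² = 4 + 36 + 16 + 49 = 105
105 → 1² + 0² + 5² = 1 + 0 + 25 = 26
26 → 2² + 6² = 4 + 36 = 40
40 → 4² + 0² = 16 + 0 = 16
16 → 1² + 6² = 1 + 36 = 37
37 → 3² + 7² = 9 + 49 = 58
58 → 5² + 8² = 25 + 64 = 89
89 → 8² + 9² = 64 + 81 = 145
145 → 1² + 4² + 5² = 1 + 16 + 25 = 42
42 → 4² + 2² = 16 + 4 = 20
20 → 2² + 0² = 4 + 0 = 4
4 → 4² = 16  — 16 already seen; the sequence cycles without reaching 1.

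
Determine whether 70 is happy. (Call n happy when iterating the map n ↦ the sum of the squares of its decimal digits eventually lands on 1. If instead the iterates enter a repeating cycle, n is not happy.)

happy

70 → 49
49 → 97
97 → 130
130 → 10
10 → 1  — reached 1.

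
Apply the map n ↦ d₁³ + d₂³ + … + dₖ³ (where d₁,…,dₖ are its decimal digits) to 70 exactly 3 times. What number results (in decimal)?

70 → 343
343 → 118
118 → 514

514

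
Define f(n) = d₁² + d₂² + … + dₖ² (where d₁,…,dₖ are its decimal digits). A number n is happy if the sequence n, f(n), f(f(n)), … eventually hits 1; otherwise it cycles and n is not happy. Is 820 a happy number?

820 → 8² + 2² + 0² = 68
68 → 6² + 8² = 100
100 → 1² + 0² + 0² = 1  — reached 1.

happy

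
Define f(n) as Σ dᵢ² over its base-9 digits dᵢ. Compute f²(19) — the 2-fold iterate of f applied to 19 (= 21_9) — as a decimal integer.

25

19 = (2,1)_9 → 2² + 1² = 5
5 = (5)_9 → 5² = 25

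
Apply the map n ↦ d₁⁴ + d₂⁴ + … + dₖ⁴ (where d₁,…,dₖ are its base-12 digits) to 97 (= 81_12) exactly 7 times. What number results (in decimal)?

45843

97 = (8,1)_12 → 4097
4097 = (2,4,5,5)_12 → 1522
1522 = (10,6,10)_12 → 21296
21296 = (1,0,3,10,8)_12 → 14178
14178 = (8,2,5,6)_12 → 6033
6033 = (3,5,10,9)_12 → 17267
17267 = (9,11,10,11)_12 → 45843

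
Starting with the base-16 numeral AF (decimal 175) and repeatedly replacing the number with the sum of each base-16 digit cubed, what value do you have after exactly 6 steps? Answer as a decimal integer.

2224

175 = (10,15)_16 → 4375
4375 = (1,1,1,7)_16 → 346
346 = (1,5,10)_16 → 1126
1126 = (4,6,6)_16 → 496
496 = (1,15,0)_16 → 3376
3376 = (13,3,0)_16 → 2224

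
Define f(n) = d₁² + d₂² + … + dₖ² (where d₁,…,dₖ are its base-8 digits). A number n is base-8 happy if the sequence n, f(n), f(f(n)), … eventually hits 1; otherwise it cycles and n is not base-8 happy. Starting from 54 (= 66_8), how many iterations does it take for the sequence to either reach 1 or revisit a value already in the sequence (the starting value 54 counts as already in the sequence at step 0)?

5

54 = (6,6)_8 → 6² + 6² = 36 + 36 = 72
72 = (1,1,0)_8 → 1² + 1² + 0² = 1 + 1 + 0 = 2
2 = (2)_8 → 2² = 4
4 = (4)_8 → 4² = 16
16 = (2,0)_8 → 2² + 0² = 4 + 0 = 4  — 4 repeats.
That took 5 steps.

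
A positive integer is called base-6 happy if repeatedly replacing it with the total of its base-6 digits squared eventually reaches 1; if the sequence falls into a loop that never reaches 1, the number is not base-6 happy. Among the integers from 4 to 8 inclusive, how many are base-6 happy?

4: 4 → 16 → 20 → 13 → 5 → 25 → 17 → 29 → 41 → 26 → 20  (repeats 20)
5: 5 → 25 → 17 → 29 → 41 → 26 → 20 → 13 → 5  (repeats 5)
6: 6 → 1  (reaches 1)
7: 7 → 2 → 4 → 16 → 20 → 13 → 5 → 25 → 17 → 29 → 41 → 26 → 20  (repeats 20)
8: 8 → 5 → 25 → 17 → 29 → 41 → 26 → 20 → 13 → 5  (repeats 5)
base-6 happy: 6

1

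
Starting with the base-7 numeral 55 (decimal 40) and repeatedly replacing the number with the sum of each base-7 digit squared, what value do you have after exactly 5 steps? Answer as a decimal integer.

8

40 = (5,5)_7 → 5² + 5² = 50
50 = (1,0,1)_7 → 1² + 0² + 1² = 2
2 = (2)_7 → 2² = 4
4 = (4)_7 → 4² = 16
16 = (2,2)_7 → 2² + 2² = 8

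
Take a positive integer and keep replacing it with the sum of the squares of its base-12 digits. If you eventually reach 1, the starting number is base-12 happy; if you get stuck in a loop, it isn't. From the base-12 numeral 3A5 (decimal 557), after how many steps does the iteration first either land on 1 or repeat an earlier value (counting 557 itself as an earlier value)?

557 = (3,10,5)_12 → 3² + 10² + 5² = 9 + 100 + 25 = 134
134 = (11,2)_12 → 11² + 2² = 121 + 4 = 125
125 = (10,5)_12 → 10² + 5² = 100 + 25 = 125  — 125 repeats.
That took 3 steps.

3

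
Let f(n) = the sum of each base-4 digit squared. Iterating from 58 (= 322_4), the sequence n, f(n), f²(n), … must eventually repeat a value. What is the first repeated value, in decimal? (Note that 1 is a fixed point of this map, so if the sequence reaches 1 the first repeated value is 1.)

58 = (3,2,2)_4 → 17
17 = (1,0,1)_4 → 2
2 = (2)_4 → 4
4 = (1,0)_4 → 1  — reached the fixed point 1.
1 → 1, so 1 is the first repeated value.

1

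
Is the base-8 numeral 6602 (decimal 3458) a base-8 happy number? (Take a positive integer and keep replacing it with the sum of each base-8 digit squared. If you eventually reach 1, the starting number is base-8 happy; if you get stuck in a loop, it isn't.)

3458 = (6,6,0,2)_8 → 6² + 6² + 0² + 2² = 76
76 = (1,1,4)_8 → 1² + 1² + 4² = 18
18 = (2,2)_8 → 2² + 2² = 8
8 = (1,0)_8 → 1² + 0² = 1  — reached 1.

base-8 happy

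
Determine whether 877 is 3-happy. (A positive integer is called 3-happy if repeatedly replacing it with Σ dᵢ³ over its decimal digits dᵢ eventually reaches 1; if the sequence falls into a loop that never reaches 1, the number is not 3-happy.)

3-happy

877 → 8³ + 7³ + 7³ = 1198
1198 → 1³ + 1³ + 9³ + 8³ = 1243
1243 → 1³ + 2³ + 4³ + 3³ = 100
100 → 1³ + 0³ + 0³ = 1  — reached 1.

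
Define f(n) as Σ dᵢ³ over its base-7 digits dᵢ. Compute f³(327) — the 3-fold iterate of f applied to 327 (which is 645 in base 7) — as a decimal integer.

99

327 = (6,4,5)_7 → 6³ + 4³ + 5³ = 216 + 64 + 125 = 405
405 = (1,1,1,6)_7 → 1³ + 1³ + 1³ + 6³ = 1 + 1 + 1 + 216 = 219
219 = (4,3,2)_7 → 4³ + 3³ + 2³ = 64 + 27 + 8 = 99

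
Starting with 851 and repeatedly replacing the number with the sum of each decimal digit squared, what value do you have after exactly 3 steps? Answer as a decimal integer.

851 → 8² + 5² + 1² = 90
90 → 9² + 0² = 81
81 → 8² + 1² = 65

65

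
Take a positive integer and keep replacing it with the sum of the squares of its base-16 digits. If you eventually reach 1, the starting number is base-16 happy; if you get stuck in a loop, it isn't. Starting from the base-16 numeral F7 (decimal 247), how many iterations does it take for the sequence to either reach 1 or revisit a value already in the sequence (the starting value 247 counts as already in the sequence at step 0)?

247 = (15,7)_16 → 274
274 = (1,1,2)_16 → 6
6 = (6)_16 → 36
36 = (2,4)_16 → 20
20 = (1,4)_16 → 17
17 = (1,1)_16 → 2
2 = (2)_16 → 4
4 = (4)_16 → 16
16 = (1,0)_16 → 1  — reached 1.
That took 9 steps.

9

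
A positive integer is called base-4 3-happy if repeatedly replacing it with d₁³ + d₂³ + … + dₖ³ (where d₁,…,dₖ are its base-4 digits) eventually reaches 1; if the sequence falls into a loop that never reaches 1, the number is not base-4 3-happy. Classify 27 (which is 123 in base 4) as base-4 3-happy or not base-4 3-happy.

27 = (1,2,3)_4 → 1³ + 2³ + 3³ = 1 + 8 + 27 = 36
36 = (2,1,0)_4 → 2³ + 1³ + 0³ = 8 + 1 + 0 = 9
9 = (2,1)_4 → 2³ + 1³ = 8 + 1 = 9  — 9 already seen; the sequence cycles without reaching 1.

not base-4 3-happy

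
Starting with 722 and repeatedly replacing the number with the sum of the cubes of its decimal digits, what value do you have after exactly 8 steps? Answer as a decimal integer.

371

722 → 7³ + 2³ + 2³ = 359
359 → 3³ + 5³ + 9³ = 881
881 → 8³ + 8³ + 1³ = 1025
1025 → 1³ + 0³ + 2³ + 5³ = 134
134 → 1³ + 3³ + 4³ = 92
92 → 9³ + 2³ = 737
737 → 7³ + 3³ + 7³ = 713
713 → 7³ + 1³ + 3³ = 371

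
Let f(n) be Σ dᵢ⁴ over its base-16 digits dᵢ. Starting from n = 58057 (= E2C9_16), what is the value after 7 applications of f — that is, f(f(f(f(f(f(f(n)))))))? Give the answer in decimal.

58057 = (14,2,12,9)_16 → 14⁴ + 2⁴ + 12⁴ + 9⁴ = 38416 + 16 + 20736 + 6561 = 65729
65729 = (1,0,0,12,1)_16 → 1⁴ + 0⁴ + 0⁴ + 12⁴ + 1⁴ = 1 + 0 + 0 + 20736 + 1 = 20738
20738 = (5,1,0,2)_16 → 5⁴ + 1⁴ + 0⁴ + 2⁴ = 625 + 1 + 0 + 16 = 642
642 = (2,8,2)_16 → 2⁴ + 8⁴ + 2⁴ = 16 + 4096 + 16 = 4128
4128 = (1,0,2,0)_16 → 1⁴ + 0⁴ + 2⁴ + 0⁴ = 1 + 0 + 16 + 0 = 17
17 = (1,1)_16 → 1⁴ + 1⁴ = 1 + 1 = 2
2 = (2)_16 → 2⁴ = 16

16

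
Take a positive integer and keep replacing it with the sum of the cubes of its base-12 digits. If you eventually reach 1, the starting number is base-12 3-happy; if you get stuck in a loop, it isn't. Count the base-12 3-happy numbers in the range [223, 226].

223: 223 → 560 → 1539 → 1539  (repeats 1539)
224: 224 → 729 → 854 → 1464 → 1008 → 343 → 415 → 1351 → 1136 → 1855 → 1344 → 793 → 342 → 288 → 8 → 512 → 755 → 1464  (repeats 1464)
225: 225 → 946 → 1432 → 2124 → 738 → 342 → 288 → 8 → 512 → 755 → 1464 → 1008 → 343 → 415 → 1351 → 1136 → 1855 → 1344 → 793 → 342  (repeats 342)
226: 226 → 1217 → 762 → 368 → 736 → 190 → 1028 → 856 → 1520 → 1728 → 1  (reaches 1)
base-12 3-happy: 226

1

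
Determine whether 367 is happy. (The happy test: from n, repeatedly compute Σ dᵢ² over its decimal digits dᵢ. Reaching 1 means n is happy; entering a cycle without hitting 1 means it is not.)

happy

367 → 3² + 6² + 7² = 9 + 36 + 49 = 94
94 → 9² + 4² = 81 + 16 = 97
97 → 9² + 7² = 81 + 49 = 130
130 → 1² + 3² + 0² = 1 + 9 + 0 = 10
10 → 1² + 0² = 1 + 0 = 1  — reached 1.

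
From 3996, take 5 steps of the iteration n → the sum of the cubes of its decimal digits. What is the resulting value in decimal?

141

3996 → 1701
1701 → 345
345 → 216
216 → 225
225 → 141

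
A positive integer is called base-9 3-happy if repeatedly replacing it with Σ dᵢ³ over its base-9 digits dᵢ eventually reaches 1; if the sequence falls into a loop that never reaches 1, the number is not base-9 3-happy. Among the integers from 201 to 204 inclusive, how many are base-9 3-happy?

201: 201 → 99 → 9 → 1  (reaches 1)
202: 202 → 136 → 218 → 232 → 694 → 638 → 1198 → 470 → 476 → 980 → 540 → 432 → 152 → 856 → 128 → 134 → 638  (repeats 638)
203: 203 → 197 → 547 → 775 → 127 → 127  (repeats 127)
204: 204 → 288 → 152 → 856 → 128 → 134 → 638 → 1198 → 470 → 476 → 980 → 540 → 432 → 152  (repeats 152)
base-9 3-happy: 201

1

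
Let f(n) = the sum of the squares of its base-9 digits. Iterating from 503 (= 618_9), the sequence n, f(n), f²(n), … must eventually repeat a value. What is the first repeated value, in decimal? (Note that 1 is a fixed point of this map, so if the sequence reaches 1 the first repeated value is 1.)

503 = (6,1,8)_9 → 6² + 1² + 8² = 101
101 = (1,2,2)_9 → 1² + 2² + 2² = 9
9 = (1,0)_9 → 1² + 0² = 1  — reached the fixed point 1.
1 → 1, so 1 is the first repeated value.

1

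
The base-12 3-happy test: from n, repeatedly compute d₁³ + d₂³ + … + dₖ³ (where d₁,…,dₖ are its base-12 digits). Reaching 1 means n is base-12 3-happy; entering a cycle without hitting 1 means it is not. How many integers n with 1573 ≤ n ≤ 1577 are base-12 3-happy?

4

1573: 1573 → 2332 → 137 → 1456 → 1065 → 1136 → 1855 → 1344 → 793 → 342 → 288 → 8 → 512 → 755 → 1464 → 1008 → 343 → 415 → 1351 → 1136  (repeats 1136)
1574: 1574 → 2339 → 1404 → 1458 → 1217 → 762 → 368 → 736 → 190 → 1028 → 856 → 1520 → 1728 → 1  (reaches 1)
1575: 1575 → 2358 → 345 → 801 → 1070 → 476 → 566 → 1366 → 1854 → 1217 → 762 → 368 → 736 → 190 → 1028 → 856 → 1520 → 1728 → 1  (reaches 1)
1576: 1576 → 2395 → 751 → 476 → 566 → 1366 → 1854 → 1217 → 762 → 368 → 736 → 190 → 1028 → 856 → 1520 → 1728 → 1  (reaches 1)
1577: 1577 → 2456 → 638 → 197 → 190 → 1028 → 856 → 1520 → 1728 → 1  (reaches 1)
base-12 3-happy: 1574, 1575, 1576, 1577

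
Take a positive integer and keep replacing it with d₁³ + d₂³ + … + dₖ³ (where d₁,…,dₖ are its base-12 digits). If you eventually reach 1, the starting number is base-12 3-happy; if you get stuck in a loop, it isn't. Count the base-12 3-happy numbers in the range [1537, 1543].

5

1537: 1537 → 1513 → 1217 → 762 → 368 → 736 → 190 → 1028 → 856 → 1520 → 1728 → 1  — base-12 3-happy
1538: 1538 → 1520 → 1728 → 1  — base-12 3-happy
1539: 1539 → 1539  — not base-12 3-happy
1540: 1540 → 1576 → 2395 → 751 → 476 → 566 → 1366 → 1854 → 1217 → 762 → 368 → 736 → 190 → 1028 → 856 → 1520 → 1728 → 1  — base-12 3-happy
1541: 1541 → 1637 → 1520 → 1728 → 1  — base-12 3-happy
1542: 1542 → 1728 → 1  — base-12 3-happy
1543: 1543 → 1855 → 1344 → 793 → 342 → 288 → 8 → 512 → 755 → 1464 → 1008 → 343 → 415 → 1351 → 1136 → 1855  — not base-12 3-happy
base-12 3-happy: 1537, 1538, 1540, 1541, 1542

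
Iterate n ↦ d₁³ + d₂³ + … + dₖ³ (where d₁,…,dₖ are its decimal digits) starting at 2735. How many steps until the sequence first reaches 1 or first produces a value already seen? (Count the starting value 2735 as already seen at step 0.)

8

2735 → 503
503 → 152
152 → 134
134 → 92
92 → 737
737 → 713
713 → 371
371 → 371  — 371 repeats.
That took 8 steps.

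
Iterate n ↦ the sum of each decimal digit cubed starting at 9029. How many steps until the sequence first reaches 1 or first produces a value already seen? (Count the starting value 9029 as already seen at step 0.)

9029 → 9³ + 0³ + 2³ + 9³ = 729 + 0 + 8 + 729 = 1466
1466 → 1³ + 4³ + 6³ + 6³ = 1 + 64 + 216 + 216 = 497
497 → 4³ + 9³ + 7³ = 64 + 729 + 343 = 1136
1136 → 1³ + 1³ + 3³ + 6³ = 1 + 1 + 27 + 216 = 245
245 → 2³ + 4³ + 5³ = 8 + 64 + 125 = 197
197 → 1³ + 9³ + 7³ = 1 + 729 + 343 = 1073
1073 → 1³ + 0³ + 7³ + 3³ = 1 + 0 + 343 + 27 = 371
371 → 3³ + 7³ + 1³ = 27 + 343 + 1 = 371  — 371 repeats.
That took 8 steps.

8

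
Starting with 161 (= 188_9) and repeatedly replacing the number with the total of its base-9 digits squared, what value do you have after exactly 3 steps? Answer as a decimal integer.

161 = (1,8,8)_9 → 1² + 8² + 8² = 129
129 = (1,5,3)_9 → 1² + 5² + 3² = 35
35 = (3,8)_9 → 3² + 8² = 73

73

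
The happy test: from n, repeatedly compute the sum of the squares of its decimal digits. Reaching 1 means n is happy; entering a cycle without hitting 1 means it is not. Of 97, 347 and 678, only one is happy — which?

97: 97 → 130 → 10 → 1  — reaches 1 (happy)
347: 347 → 74 → 65 → 61 → 37 → 58 → 89 → 145 → 42 → 20 → 4 → 16 → 37  — repeats 37 (not happy)
678: 678 → 149 → 98 → 145 → 42 → 20 → 4 → 16 → 37 → 58 → 89 → 145  — repeats 145 (not happy)

97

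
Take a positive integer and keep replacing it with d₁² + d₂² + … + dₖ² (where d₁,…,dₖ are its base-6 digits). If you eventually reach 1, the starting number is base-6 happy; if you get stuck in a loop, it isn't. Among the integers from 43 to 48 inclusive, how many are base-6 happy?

43: 43 → 3 → 9 → 10 → 17 → 29 → 41 → 26 → 20 → 13 → 5 → 25 → 17  (repeats 17)
44: 44 → 6 → 1  (reaches 1)
45: 45 → 11 → 26 → 20 → 13 → 5 → 25 → 17 → 29 → 41 → 26  (repeats 26)
46: 46 → 18 → 9 → 10 → 17 → 29 → 41 → 26 → 20 → 13 → 5 → 25 → 17  (repeats 17)
47: 47 → 27 → 25 → 17 → 29 → 41 → 26 → 20 → 13 → 5 → 25  (repeats 25)
48: 48 → 5 → 25 → 17 → 29 → 41 → 26 → 20 → 13 → 5  (repeats 5)
base-6 happy: 44

1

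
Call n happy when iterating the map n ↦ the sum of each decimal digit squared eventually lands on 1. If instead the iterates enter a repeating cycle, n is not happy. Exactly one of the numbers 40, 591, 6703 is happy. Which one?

40: 40 → 16 → 37 → 58 → 89 → 145 → 42 → 20 → 4 → 16  — repeats 16 (not happy)
591: 591 → 107 → 50 → 25 → 29 → 85 → 89 → 145 → 42 → 20 → 4 → 16 → 37 → 58 → 89  — repeats 89 (not happy)
6703: 6703 → 94 → 97 → 130 → 10 → 1  — reaches 1 (happy)

6703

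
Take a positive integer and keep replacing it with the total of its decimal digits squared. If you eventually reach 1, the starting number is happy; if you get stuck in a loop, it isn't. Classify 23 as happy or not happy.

happy

23 → 2² + 3² = 4 + 9 = 13
13 → 1² + 3² = 1 + 9 = 10
10 → 1² + 0² = 1 + 0 = 1  — reached 1.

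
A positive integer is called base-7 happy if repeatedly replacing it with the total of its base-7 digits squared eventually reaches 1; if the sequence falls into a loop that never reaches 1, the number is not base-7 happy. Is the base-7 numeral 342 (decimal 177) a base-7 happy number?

not base-7 happy

177 = (3,4,2)_7 → 3² + 4² + 2² = 29
29 = (4,1)_7 → 4² + 1² = 17
17 = (2,3)_7 → 2² + 3² = 13
13 = (1,6)_7 → 1² + 6² = 37
37 = (5,2)_7 → 5² + 2² = 29  — 29 already seen; the sequence cycles without reaching 1.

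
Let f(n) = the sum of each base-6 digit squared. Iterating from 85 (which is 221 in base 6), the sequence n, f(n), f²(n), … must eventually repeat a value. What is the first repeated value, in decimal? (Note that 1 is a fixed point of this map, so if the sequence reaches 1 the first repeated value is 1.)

85 = (2,2,1)_6 → 2² + 2² + 1² = 4 + 4 + 1 = 9
9 = (1,3)_6 → 1² + 3² = 1 + 9 = 10
10 = (1,4)_6 → 1² + 4² = 1 + 16 = 17
17 = (2,5)_6 → 2² + 5² = 4 + 25 = 29
29 = (4,5)_6 → 4² + 5² = 16 + 25 = 41
41 = (1,0,5)_6 → 1² + 0² + 5² = 1 + 0 + 25 = 26
26 = (4,2)_6 → 4² + 2² = 16 + 4 = 20
20 = (3,2)_6 → 3² + 2² = 9 + 4 = 13
13 = (2,1)_6 → 2² + 1² = 4 + 1 = 5
5 = (5)_6 → 5² = 25
25 = (4,1)_6 → 4² + 1² = 16 + 1 = 17  — 17 already appeared earlier.

17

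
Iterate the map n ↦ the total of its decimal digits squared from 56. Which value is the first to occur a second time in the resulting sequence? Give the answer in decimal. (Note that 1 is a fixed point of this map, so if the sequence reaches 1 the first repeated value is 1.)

56 → 5² + 6² = 25 + 36 = 61
61 → 6² + 1² = 36 + 1 = 37
37 → 3² + 7² = 9 + 49 = 58
58 → 5² + 8² = 25 + 64 = 89
89 → 8² + 9² = 64 + 81 = 145
145 → 1² + 4² + 5² = 1 + 16 + 25 = 42
42 → 4² + 2² = 16 + 4 = 20
20 → 2² + 0² = 4 + 0 = 4
4 → 4² = 16
16 → 1² + 6² = 1 + 36 = 37  — 37 already appeared earlier.

37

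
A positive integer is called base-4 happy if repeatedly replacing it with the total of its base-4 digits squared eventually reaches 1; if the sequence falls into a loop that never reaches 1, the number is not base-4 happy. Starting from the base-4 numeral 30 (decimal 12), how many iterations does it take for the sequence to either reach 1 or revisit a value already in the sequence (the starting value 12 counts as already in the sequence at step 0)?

5

12 = (3,0)_4 → 3² + 0² = 9 + 0 = 9
9 = (2,1)_4 → 2² + 1² = 4 + 1 = 5
5 = (1,1)_4 → 1² + 1² = 1 + 1 = 2
2 = (2)_4 → 2² = 4
4 = (1,0)_4 → 1² + 0² = 1 + 0 = 1  — reached 1.
That took 5 steps.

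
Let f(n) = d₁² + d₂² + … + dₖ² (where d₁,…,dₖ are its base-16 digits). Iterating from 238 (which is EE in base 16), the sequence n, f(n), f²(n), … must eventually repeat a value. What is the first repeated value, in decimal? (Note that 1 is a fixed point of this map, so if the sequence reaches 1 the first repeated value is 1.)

1

238 = (14,14)_16 → 14² + 14² = 196 + 196 = 392
392 = (1,8,8)_16 → 1² + 8² + 8² = 1 + 64 + 64 = 129
129 = (8,1)_16 → 8² + 1² = 64 + 1 = 65
65 = (4,1)_16 → 4² + 1² = 16 + 1 = 17
17 = (1,1)_16 → 1² + 1² = 1 + 1 = 2
2 = (2)_16 → 2² = 4
4 = (4)_16 → 4² = 16
16 = (1,0)_16 → 1² + 0² = 1 + 0 = 1  — reached the fixed point 1.
1 → 1, so 1 is the first repeated value.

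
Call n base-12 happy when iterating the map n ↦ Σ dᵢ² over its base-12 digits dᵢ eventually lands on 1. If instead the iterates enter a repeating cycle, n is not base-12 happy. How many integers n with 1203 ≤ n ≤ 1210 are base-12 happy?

1203: 1203 → 89 → 74 → 40 → 25 → 5 → 25  (repeats 25)
1204: 1204 → 96 → 64 → 41 → 34 → 104 → 128 → 164 → 66 → 61 → 26 → 8 → 64  (repeats 64)
1205: 1205 → 105 → 145 → 2 → 4 → 16 → 17 → 26 → 8 → 64 → 41 → 34 → 104 → 128 → 164 → 66 → 61 → 26  (repeats 26)
1206: 1206 → 116 → 145 → 2 → 4 → 16 → 17 → 26 → 8 → 64 → 41 → 34 → 104 → 128 → 164 → 66 → 61 → 26  (repeats 26)
1207: 1207 → 129 → 181 → 11 → 121 → 101 → 89 → 74 → 40 → 25 → 5 → 25  (repeats 25)
1208: 1208 → 144 → 1  (reaches 1)
1209: 1209 → 161 → 27 → 13 → 2 → 4 → 16 → 17 → 26 → 8 → 64 → 41 → 34 → 104 → 128 → 164 → 66 → 61 → 26  (repeats 26)
1210: 1210 → 180 → 10 → 100 → 80 → 100  (repeats 100)
base-12 happy: 1208

1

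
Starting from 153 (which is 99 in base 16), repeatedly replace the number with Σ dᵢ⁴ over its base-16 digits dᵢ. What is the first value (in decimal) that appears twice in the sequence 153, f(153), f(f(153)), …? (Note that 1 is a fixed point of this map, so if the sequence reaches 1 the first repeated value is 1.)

14658

153 = (9,9)_16 → 13122
13122 = (3,3,4,2)_16 → 434
434 = (1,11,2)_16 → 14658
14658 = (3,9,4,2)_16 → 6914
6914 = (1,11,0,2)_16 → 14658  — 14658 already appeared earlier.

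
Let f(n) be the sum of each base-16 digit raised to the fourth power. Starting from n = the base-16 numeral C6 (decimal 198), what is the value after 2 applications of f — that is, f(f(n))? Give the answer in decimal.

198 = (12,6)_16 → 22032
22032 = (5,6,1,0)_16 → 1922

1922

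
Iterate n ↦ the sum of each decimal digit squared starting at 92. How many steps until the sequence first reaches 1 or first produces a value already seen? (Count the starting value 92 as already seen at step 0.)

10

92 → 85
85 → 89
89 → 145
145 → 42
42 → 20
20 → 4
4 → 16
16 → 37
37 → 58
58 → 89  — 89 repeats.
That took 10 steps.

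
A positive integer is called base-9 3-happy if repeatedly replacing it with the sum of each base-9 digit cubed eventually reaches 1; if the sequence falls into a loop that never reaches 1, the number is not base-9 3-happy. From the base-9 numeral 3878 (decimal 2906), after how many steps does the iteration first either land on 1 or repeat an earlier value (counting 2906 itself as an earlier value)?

5

2906 = (3,8,7,8)_9 → 3³ + 8³ + 7³ + 8³ = 27 + 512 + 343 + 512 = 1394
1394 = (1,8,1,8)_9 → 1³ + 8³ + 1³ + 8³ = 1 + 512 + 1 + 512 = 1026
1026 = (1,3,6,0)_9 → 1³ + 3³ + 6³ + 0³ = 1 + 27 + 216 + 0 = 244
244 = (3,0,1)_9 → 3³ + 0³ + 1³ = 27 + 0 + 1 = 28
28 = (3,1)_9 → 3³ + 1³ = 27 + 1 = 28  — 28 repeats.
That took 5 steps.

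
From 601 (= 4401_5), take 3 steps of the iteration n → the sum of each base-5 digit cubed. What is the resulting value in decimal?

601 = (4,4,0,1)_5 → 4³ + 4³ + 0³ + 1³ = 64 + 64 + 0 + 1 = 129
129 = (1,0,0,4)_5 → 1³ + 0³ + 0³ + 4³ = 1 + 0 + 0 + 64 = 65
65 = (2,3,0)_5 → 2³ + 3³ + 0³ = 8 + 27 + 0 = 35

35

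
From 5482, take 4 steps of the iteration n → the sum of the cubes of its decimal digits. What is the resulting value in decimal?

5482 → 5³ + 4³ + 8³ + 2³ = 709
709 → 7³ + 0³ + 9³ = 1072
1072 → 1³ + 0³ + 7³ + 2³ = 352
352 → 3³ + 5³ + 2³ = 160

160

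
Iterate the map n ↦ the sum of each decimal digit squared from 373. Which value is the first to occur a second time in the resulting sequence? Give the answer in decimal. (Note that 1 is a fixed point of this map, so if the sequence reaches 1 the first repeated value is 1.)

89

373 → 3² + 7² + 3² = 67
67 → 6² + 7² = 85
85 → 8² + 5² = 89
89 → 8² + 9² = 145
145 → 1² + 4² + 5² = 42
42 → 4² + 2² = 20
20 → 2² + 0² = 4
4 → 4² = 16
16 → 1² + 6² = 37
37 → 3² + 7² = 58
58 → 5² + 8² = 89  — 89 already appeared earlier.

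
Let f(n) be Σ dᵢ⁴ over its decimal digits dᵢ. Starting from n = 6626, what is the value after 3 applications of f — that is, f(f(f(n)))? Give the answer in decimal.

16049

6626 → 6⁴ + 6⁴ + 2⁴ + 6⁴ = 3904
3904 → 3⁴ + 9⁴ + 0⁴ + 4⁴ = 6898
6898 → 6⁴ + 8⁴ + 9⁴ + 8⁴ = 16049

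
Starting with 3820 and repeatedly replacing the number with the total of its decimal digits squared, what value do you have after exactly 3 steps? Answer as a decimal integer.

145

3820 → 3² + 8² + 2² + 0² = 77
77 → 7² + 7² = 98
98 → 9² + 8² = 145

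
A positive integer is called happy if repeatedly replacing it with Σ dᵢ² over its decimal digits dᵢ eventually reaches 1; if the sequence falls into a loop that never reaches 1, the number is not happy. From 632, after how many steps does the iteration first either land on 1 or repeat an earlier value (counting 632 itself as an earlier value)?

632 → 6² + 3² + 2² = 49
49 → 4² + 9² = 97
97 → 9² + 7² = 130
130 → 1² + 3² + 0² = 10
10 → 1² + 0² = 1  — reached 1.
That took 5 steps.

5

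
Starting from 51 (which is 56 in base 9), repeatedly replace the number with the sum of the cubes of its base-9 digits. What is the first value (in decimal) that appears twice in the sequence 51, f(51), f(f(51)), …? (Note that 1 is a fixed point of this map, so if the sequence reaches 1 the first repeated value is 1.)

51 = (5,6)_9 → 5³ + 6³ = 341
341 = (4,1,8)_9 → 4³ + 1³ + 8³ = 577
577 = (7,1,1)_9 → 7³ + 1³ + 1³ = 345
345 = (4,2,3)_9 → 4³ + 2³ + 3³ = 99
99 = (1,2,0)_9 → 1³ + 2³ + 0³ = 9
9 = (1,0)_9 → 1³ + 0³ = 1  — reached the fixed point 1.
1 → 1, so 1 is the first repeated value.

1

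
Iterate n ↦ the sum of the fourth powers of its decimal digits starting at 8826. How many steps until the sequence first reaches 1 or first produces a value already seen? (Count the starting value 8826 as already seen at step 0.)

14

8826 → 8⁴ + 8⁴ + 2⁴ + 6⁴ = 9504
9504 → 9⁴ + 5⁴ + 0⁴ + 4⁴ = 7442
7442 → 7⁴ + 4⁴ + 4⁴ + 2⁴ = 2929
2929 → 2⁴ + 9⁴ + 2⁴ + 9⁴ = 13154
13154 → 1⁴ + 3⁴ + 1⁴ + 5⁴ + 4⁴ = 964
964 → 9⁴ + 6⁴ + 4⁴ = 8113
8113 → 8⁴ + 1⁴ + 1⁴ + 3⁴ = 4179
4179 → 4⁴ + 1⁴ + 7⁴ + 9⁴ = 9219
9219 → 9⁴ + 2⁴ + 1⁴ + 9⁴ = 13139
13139 → 1⁴ + 3⁴ + 1⁴ + 3⁴ + 9⁴ = 6725
6725 → 6⁴ + 7⁴ + 2⁴ + 5⁴ = 4338
4338 → 4⁴ + 3⁴ + 3⁴ + 8⁴ = 4514
4514 → 4⁴ + 5⁴ + 1⁴ + 4⁴ = 1138
1138 → 1⁴ + 1⁴ + 3⁴ + 8⁴ = 4179  — 4179 repeats.
That took 14 steps.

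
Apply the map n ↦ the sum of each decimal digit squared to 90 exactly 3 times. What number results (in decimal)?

61

90 → 9² + 0² = 81 + 0 = 81
81 → 8² + 1² = 64 + 1 = 65
65 → 6² + 5² = 36 + 25 = 61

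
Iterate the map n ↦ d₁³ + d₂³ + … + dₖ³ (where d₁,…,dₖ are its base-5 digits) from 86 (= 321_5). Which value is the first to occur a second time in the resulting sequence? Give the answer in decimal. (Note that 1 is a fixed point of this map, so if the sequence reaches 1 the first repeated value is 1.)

28

86 = (3,2,1)_5 → 3³ + 2³ + 1³ = 27 + 8 + 1 = 36
36 = (1,2,1)_5 → 1³ + 2³ + 1³ = 1 + 8 + 1 = 10
10 = (2,0)_5 → 2³ + 0³ = 8 + 0 = 8
8 = (1,3)_5 → 1³ + 3³ = 1 + 27 = 28
28 = (1,0,3)_5 → 1³ + 0³ + 3³ = 1 + 0 + 27 = 28  — 28 already appeared earlier.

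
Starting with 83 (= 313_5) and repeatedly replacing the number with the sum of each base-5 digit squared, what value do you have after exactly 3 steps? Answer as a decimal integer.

83 = (3,1,3)_5 → 3² + 1² + 3² = 19
19 = (3,4)_5 → 3² + 4² = 25
25 = (1,0,0)_5 → 1² + 0² + 0² = 1

1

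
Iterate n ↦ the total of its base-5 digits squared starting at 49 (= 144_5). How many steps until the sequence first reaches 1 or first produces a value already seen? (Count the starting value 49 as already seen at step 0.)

49 = (1,4,4)_5 → 1² + 4² + 4² = 1 + 16 + 16 = 33
33 = (1,1,3)_5 → 1² + 1² + 3² = 1 + 1 + 9 = 11
11 = (2,1)_5 → 2² + 1² = 4 + 1 = 5
5 = (1,0)_5 → 1² + 0² = 1 + 0 = 1  — reached 1.
That took 4 steps.

4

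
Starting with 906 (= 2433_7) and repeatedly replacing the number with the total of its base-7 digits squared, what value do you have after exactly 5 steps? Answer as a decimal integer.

906 = (2,4,3,3)_7 → 2² + 4² + 3² + 3² = 38
38 = (5,3)_7 → 5² + 3² = 34
34 = (4,6)_7 → 4² + 6² = 52
52 = (1,0,3)_7 → 1² + 0² + 3² = 10
10 = (1,3)_7 → 1² + 3² = 10

10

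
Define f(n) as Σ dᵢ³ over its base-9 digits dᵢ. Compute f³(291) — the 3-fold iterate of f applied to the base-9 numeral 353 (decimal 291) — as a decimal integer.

755

291 = (3,5,3)_9 → 3³ + 5³ + 3³ = 179
179 = (2,1,8)_9 → 2³ + 1³ + 8³ = 521
521 = (6,3,8)_9 → 6³ + 3³ + 8³ = 755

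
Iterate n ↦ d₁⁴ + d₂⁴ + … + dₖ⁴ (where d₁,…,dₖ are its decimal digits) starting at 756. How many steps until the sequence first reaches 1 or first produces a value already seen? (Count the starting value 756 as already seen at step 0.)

11

756 → 7⁴ + 5⁴ + 6⁴ = 4322
4322 → 4⁴ + 3⁴ + 2⁴ + 2⁴ = 369
369 → 3⁴ + 6⁴ + 9⁴ = 7938
7938 → 7⁴ + 9⁴ + 3⁴ + 8⁴ = 13139
13139 → 1⁴ + 3⁴ + 1⁴ + 3⁴ + 9⁴ = 6725
6725 → 6⁴ + 7⁴ + 2⁴ + 5⁴ = 4338
4338 → 4⁴ + 3⁴ + 3⁴ + 8⁴ = 4514
4514 → 4⁴ + 5⁴ + 1⁴ + 4⁴ = 1138
1138 → 1⁴ + 1⁴ + 3⁴ + 8⁴ = 4179
4179 → 4⁴ + 1⁴ + 7⁴ + 9⁴ = 9219
9219 → 9⁴ + 2⁴ + 1⁴ + 9⁴ = 13139  — 13139 repeats.
That took 11 steps.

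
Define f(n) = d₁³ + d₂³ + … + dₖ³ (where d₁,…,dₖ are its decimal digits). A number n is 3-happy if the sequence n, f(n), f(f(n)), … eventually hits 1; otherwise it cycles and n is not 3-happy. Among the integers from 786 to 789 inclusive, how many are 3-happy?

1

786: 786 → 1071 → 345 → 216 → 225 → 141 → 66 → 432 → 99 → 1458 → 702 → 351 → 153 → 153  — not 3-happy
787: 787 → 1198 → 1243 → 100 → 1  — 3-happy
788: 788 → 1367 → 587 → 980 → 1241 → 74 → 407 → 407  — not 3-happy
789: 789 → 1584 → 702 → 351 → 153 → 153  — not 3-happy
3-happy: 787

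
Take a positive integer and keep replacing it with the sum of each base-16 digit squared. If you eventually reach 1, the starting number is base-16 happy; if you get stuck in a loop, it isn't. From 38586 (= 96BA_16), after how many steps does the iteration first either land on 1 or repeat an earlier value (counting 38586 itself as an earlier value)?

10

38586 = (9,6,11,10)_16 → 9² + 6² + 11² + 10² = 81 + 36 + 121 + 100 = 338
338 = (1,5,2)_16 → 1² + 5² + 2² = 1 + 25 + 4 = 30
30 = (1,14)_16 → 1² + 14² = 1 + 196 = 197
197 = (12,5)_16 → 12² + 5² = 144 + 25 = 169
169 = (10,9)_16 → 10² + 9² = 100 + 81 = 181
181 = (11,5)_16 → 11² + 5² = 121 + 25 = 146
146 = (9,2)_16 → 9² + 2² = 81 + 4 = 85
85 = (5,5)_16 → 5² + 5² = 25 + 25 = 50
50 = (3,2)_16 → 3² + 2² = 9 + 4 = 13
13 = (13)_16 → 13² = 169  — 169 repeats.
That took 10 steps.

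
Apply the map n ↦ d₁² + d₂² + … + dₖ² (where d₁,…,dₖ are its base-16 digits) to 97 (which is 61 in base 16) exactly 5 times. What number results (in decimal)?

97 = (6,1)_16 → 6² + 1² = 36 + 1 = 37
37 = (2,5)_16 → 2² + 5² = 4 + 25 = 29
29 = (1,13)_16 → 1² + 13² = 1 + 169 = 170
170 = (10,10)_16 → 10² + 10² = 100 + 100 = 200
200 = (12,8)_16 → 12² + 8² = 144 + 64 = 208

208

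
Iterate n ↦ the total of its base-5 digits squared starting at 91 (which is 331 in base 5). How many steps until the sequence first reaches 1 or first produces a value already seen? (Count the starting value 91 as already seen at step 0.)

3

91 = (3,3,1)_5 → 3² + 3² + 1² = 19
19 = (3,4)_5 → 3² + 4² = 25
25 = (1,0,0)_5 → 1² + 0² + 0² = 1  — reached 1.
That took 3 steps.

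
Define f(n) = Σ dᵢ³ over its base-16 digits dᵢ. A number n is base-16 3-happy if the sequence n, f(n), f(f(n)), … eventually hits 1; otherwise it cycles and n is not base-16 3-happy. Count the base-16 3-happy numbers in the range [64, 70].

1

64: 64 → 64  (repeats 64)
65: 65 → 65  (repeats 65)
66: 66 → 72 → 576 → 72  (repeats 72)
67: 67 → 91 → 1456 → 1456  (repeats 1456)
68: 68 → 128 → 512 → 8 → 512  (repeats 512)
69: 69 → 189 → 3528 → 4437 → 252 → 5103 → 6147 → 540 → 1737 → 2673 → 1344 → 189  (repeats 189)
70: 70 → 280 → 514 → 16 → 1  (reaches 1)
base-16 3-happy: 70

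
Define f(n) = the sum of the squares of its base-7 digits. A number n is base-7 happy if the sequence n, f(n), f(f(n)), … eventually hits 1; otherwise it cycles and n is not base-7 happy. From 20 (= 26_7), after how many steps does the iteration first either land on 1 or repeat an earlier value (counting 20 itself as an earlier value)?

20 = (2,6)_7 → 2² + 6² = 4 + 36 = 40
40 = (5,5)_7 → 5² + 5² = 25 + 25 = 50
50 = (1,0,1)_7 → 1² + 0² + 1² = 1 + 0 + 1 = 2
2 = (2)_7 → 2² = 4
4 = (4)_7 → 4² = 16
16 = (2,2)_7 → 2² + 2² = 4 + 4 = 8
8 = (1,1)_7 → 1² + 1² = 1 + 1 = 2  — 2 repeats.
That took 7 steps.

7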